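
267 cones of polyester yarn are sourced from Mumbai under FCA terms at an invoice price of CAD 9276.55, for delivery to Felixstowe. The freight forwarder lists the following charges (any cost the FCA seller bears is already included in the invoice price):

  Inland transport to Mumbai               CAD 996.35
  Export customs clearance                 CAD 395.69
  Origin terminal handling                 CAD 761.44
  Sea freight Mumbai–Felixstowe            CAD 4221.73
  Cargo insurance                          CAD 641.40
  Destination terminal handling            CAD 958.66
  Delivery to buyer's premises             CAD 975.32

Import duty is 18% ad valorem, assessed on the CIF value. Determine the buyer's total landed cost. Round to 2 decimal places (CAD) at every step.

Total landed cost: CAD 19517.30

FCA: the seller delivers export-cleared goods to the carrier; the buyer bears costs from that point.
Already in the invoice (seller's account under FCA): inland to port, export clearance — exclude.
CIF value = FCA price + origin terminal + freight + insurance = 9276.55 + 761.44 + 4221.73 + 641.40 = 14901.12
Import duty = 14901.12 × 18% = 2682.20
Buyer bears: origin terminal 761.44 + freight 4221.73 + insurance 641.40 + destination terminal 958.66 + delivery 975.32 + duty 2682.20 = 10240.75
Landed cost = invoice 9276.55 + 10240.75 = 19517.30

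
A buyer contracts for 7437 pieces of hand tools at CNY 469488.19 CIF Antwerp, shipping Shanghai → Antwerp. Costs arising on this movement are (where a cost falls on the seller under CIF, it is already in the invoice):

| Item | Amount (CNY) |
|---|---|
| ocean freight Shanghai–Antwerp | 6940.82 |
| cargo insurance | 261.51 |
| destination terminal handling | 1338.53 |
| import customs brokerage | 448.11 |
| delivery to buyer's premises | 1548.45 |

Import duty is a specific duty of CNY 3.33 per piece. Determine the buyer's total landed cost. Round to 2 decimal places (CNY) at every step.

CIF: the seller pays costs through ocean freight and marine insurance to the destination port.
Already in the invoice (seller's account under CIF): freight, insurance — exclude.
The CIF price already equals the CIF value: 469488.19
Import duty = 7437 × 3.33 = 24765.21
Buyer bears: destination terminal 1338.53 + brokerage 448.11 + delivery 1548.45 + duty 24765.21 = 28100.30
Landed cost = invoice 469488.19 + 28100.30 = 497588.49

Total landed cost: CNY 497588.49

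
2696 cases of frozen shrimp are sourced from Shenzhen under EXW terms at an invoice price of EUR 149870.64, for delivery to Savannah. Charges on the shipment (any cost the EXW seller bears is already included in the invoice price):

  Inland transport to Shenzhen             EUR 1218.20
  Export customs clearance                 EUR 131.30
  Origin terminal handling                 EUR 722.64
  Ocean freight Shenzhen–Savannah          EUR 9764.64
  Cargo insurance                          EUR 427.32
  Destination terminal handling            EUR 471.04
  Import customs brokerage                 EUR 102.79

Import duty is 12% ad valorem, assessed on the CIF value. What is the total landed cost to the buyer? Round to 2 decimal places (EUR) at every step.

EXW: the seller makes goods available at their premises; the buyer bears all onward costs.
CIF value = EXW price + inland to port + export clearance + origin terminal + freight + insurance = 149870.64 + 1218.20 + 131.30 + 722.64 + 9764.64 + 427.32 = 162134.74
Import duty = 162134.74 × 12% = 19456.17
Buyer bears: inland to port 1218.20 + export clearance 131.30 + origin terminal 722.64 + freight 9764.64 + insurance 427.32 + destination terminal 471.04 + brokerage 102.79 + duty 19456.17 = 32294.10
Landed cost = invoice 149870.64 + 32294.10 = 182164.74

Total landed cost: EUR 182164.74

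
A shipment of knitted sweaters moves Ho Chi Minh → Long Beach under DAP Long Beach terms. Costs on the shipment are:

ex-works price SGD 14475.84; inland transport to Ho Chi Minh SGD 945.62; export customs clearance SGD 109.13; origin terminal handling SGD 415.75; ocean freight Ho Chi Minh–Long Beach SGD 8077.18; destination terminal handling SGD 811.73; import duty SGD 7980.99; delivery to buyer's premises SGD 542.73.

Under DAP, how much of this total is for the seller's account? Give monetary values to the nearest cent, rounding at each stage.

Seller's account: SGD 25377.98

DAP: the seller bears all costs to the named destination except import duty and clearance.
Seller's account: goods 14475.84 + inland to port 945.62 + export clearance 109.13 + origin terminal 415.75 + freight 8077.18 + destination terminal 811.73 + delivery 542.73 = 25377.98
Buyer's account: duty 7980.99 = 7980.99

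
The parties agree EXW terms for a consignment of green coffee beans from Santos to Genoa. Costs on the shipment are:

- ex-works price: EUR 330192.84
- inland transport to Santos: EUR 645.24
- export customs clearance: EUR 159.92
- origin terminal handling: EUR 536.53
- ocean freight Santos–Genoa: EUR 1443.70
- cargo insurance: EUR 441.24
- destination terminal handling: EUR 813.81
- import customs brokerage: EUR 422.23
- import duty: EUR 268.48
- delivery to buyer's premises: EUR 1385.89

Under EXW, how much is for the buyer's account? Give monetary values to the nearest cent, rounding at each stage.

Buyer's account: EUR 6117.04

EXW: the seller makes goods available at their premises; the buyer bears all onward costs.
Seller's account: goods 330192.84 = 330192.84
Buyer's account: inland to port 645.24 + export clearance 159.92 + origin terminal 536.53 + freight 1443.70 + insurance 441.24 + destination terminal 813.81 + brokerage 422.23 + duty 268.48 + delivery 1385.89 = 6117.04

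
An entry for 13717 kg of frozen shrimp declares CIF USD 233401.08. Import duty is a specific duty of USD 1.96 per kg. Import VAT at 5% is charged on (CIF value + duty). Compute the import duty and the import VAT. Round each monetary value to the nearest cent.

Import duty: USD 26885.32; import VAT: USD 13014.32

Import duty = 13717 × 1.96 = 26885.32
VAT base = CIF + duty = 233401.08 + 26885.32 = 260286.40
Import VAT = 260286.40 × 5% = 13014.32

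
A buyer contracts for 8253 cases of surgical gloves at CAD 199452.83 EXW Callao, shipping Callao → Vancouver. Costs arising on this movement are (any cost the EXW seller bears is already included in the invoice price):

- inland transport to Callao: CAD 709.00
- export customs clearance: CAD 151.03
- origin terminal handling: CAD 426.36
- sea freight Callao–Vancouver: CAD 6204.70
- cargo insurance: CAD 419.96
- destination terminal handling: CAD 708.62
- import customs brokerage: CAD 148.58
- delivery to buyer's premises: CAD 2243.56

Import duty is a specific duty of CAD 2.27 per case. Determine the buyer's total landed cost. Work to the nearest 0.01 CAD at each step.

Total landed cost: CAD 229198.95

EXW: the seller makes goods available at their premises; the buyer bears all onward costs.
CIF value = EXW price + inland to port + export clearance + origin terminal + freight + insurance = 199452.83 + 709.00 + 151.03 + 426.36 + 6204.70 + 419.96 = 207363.88
Import duty = 8253 × 2.27 = 18734.31
Buyer bears: inland to port 709.00 + export clearance 151.03 + origin terminal 426.36 + freight 6204.70 + insurance 419.96 + destination terminal 708.62 + brokerage 148.58 + delivery 2243.56 + duty 18734.31 = 29746.12
Landed cost = invoice 199452.83 + 29746.12 = 229198.95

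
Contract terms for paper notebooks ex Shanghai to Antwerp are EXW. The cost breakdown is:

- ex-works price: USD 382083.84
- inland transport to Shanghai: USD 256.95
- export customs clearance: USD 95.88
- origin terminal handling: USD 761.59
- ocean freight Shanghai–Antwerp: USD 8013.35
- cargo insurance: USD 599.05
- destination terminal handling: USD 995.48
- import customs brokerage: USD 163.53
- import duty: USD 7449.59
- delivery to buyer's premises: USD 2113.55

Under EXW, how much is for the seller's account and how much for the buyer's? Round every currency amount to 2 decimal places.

Seller: USD 382083.84; buyer: USD 20448.97

EXW: the seller makes goods available at their premises; the buyer bears all onward costs.
Seller's account: goods 382083.84 = 382083.84
Buyer's account: inland to port 256.95 + export clearance 95.88 + origin terminal 761.59 + freight 8013.35 + insurance 599.05 + destination terminal 995.48 + brokerage 163.53 + duty 7449.59 + delivery 2113.55 = 20448.97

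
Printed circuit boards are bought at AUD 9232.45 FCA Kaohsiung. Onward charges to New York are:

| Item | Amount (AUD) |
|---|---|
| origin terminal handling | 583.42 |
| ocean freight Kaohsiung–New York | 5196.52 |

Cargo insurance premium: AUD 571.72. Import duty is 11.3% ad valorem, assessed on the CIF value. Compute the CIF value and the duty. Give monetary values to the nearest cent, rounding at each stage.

CIF value: AUD 15584.11; import duty: AUD 1761.00

CIF = FCA price + pre-shipment costs + freight + insurance
CIF = 9232.45 + 583.42 + 5196.52 + 571.72 = 15584.11
Import duty = 15584.11 × 11.3% = 1761.00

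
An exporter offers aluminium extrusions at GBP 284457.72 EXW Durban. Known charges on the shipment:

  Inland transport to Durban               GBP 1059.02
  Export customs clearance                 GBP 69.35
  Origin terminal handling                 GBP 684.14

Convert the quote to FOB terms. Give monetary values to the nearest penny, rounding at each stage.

From EXW to FOB, the seller additionally bears: inland to port, export clearance, origin terminal.
FOB price = 284457.72 + 1059.02 + 69.35 + 684.14 = 286270.23

FOB price: GBP 286270.23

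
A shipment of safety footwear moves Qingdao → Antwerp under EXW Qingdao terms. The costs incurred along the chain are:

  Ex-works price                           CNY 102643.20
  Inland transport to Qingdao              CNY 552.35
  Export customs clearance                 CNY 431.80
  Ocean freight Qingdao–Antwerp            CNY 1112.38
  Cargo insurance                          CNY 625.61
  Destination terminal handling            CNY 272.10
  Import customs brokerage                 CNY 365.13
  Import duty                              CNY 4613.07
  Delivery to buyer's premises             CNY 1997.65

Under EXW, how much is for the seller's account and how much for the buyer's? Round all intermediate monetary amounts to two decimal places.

Seller: CNY 102643.20; buyer: CNY 9970.09

EXW: the seller makes goods available at their premises; the buyer bears all onward costs.
Seller's account: goods 102643.20 = 102643.20
Buyer's account: inland to port 552.35 + export clearance 431.80 + freight 1112.38 + insurance 625.61 + destination terminal 272.10 + brokerage 365.13 + duty 4613.07 + delivery 1997.65 = 9970.09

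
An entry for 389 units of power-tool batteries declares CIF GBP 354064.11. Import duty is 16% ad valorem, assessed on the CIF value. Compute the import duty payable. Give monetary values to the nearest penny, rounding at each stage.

Import duty: GBP 56650.26

Import duty = 354064.11 × 16% = 56650.26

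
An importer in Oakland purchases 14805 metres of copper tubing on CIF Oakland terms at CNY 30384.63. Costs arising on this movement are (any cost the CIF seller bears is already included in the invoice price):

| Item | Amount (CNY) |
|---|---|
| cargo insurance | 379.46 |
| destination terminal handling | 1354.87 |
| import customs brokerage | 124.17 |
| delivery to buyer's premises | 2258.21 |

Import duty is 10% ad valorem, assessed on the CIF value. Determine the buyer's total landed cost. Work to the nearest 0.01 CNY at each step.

Total landed cost: CNY 37160.34

CIF: the seller pays costs through ocean freight and marine insurance to the destination port.
Already in the invoice (seller's account under CIF): insurance — exclude.
The CIF price already equals the CIF value: 30384.63
Import duty = 30384.63 × 10% = 3038.46
Buyer bears: destination terminal 1354.87 + brokerage 124.17 + delivery 2258.21 + duty 3038.46 = 6775.71
Landed cost = invoice 30384.63 + 6775.71 = 37160.34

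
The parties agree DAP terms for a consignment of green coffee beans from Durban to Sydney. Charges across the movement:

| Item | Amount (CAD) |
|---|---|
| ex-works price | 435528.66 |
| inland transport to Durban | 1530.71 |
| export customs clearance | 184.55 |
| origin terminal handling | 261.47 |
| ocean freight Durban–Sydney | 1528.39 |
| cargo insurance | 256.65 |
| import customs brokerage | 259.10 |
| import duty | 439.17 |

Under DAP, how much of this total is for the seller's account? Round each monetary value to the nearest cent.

Seller's account: CAD 439290.43

DAP: the seller bears all costs to the named destination except import duty and clearance.
Seller's account: goods 435528.66 + inland to port 1530.71 + export clearance 184.55 + origin terminal 261.47 + freight 1528.39 + insurance 256.65 = 439290.43
Buyer's account: brokerage 259.10 + duty 439.17 = 698.27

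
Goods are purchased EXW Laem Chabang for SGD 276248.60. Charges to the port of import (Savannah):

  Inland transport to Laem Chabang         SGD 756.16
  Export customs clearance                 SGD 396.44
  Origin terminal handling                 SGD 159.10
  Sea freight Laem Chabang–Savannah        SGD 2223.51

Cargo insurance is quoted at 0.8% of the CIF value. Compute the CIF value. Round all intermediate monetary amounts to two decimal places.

Let C be the CIF value. C = EXW price + pre-shipment costs + freight + 0.8% × C
C − 0.8% × C = 276248.60 + 756.16 + 396.44 + 159.10 + 2223.51
0.992 × C = 279783.81
C = 279783.81 / 0.992 = 282040.13
Insurance premium = 0.8% × 282040.13 = 2256.32

CIF value: SGD 282040.13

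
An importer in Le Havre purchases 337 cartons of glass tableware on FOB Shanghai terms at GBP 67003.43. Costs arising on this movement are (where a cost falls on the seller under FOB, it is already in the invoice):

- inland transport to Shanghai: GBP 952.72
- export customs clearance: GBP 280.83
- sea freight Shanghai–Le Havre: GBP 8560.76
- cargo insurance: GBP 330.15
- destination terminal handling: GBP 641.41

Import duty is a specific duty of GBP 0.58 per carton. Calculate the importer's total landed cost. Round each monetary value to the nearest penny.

Total landed cost: GBP 76731.21

FOB: the seller bears costs until goods are on board at the origin port; the buyer bears freight, insurance and all costs thereafter.
Already in the invoice (seller's account under FOB): inland to port, export clearance — exclude.
CIF value = FOB price + freight + insurance = 67003.43 + 8560.76 + 330.15 = 75894.34
Import duty = 337 × 0.58 = 195.46
Buyer bears: freight 8560.76 + insurance 330.15 + destination terminal 641.41 + duty 195.46 = 9727.78
Landed cost = invoice 67003.43 + 9727.78 = 76731.21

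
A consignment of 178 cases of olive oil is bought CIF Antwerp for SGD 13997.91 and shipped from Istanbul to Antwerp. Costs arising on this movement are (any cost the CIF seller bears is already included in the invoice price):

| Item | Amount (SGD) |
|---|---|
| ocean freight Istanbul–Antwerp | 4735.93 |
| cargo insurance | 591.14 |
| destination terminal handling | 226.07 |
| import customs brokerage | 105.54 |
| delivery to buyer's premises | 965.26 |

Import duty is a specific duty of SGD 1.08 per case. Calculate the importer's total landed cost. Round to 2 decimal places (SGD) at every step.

Total landed cost: SGD 15487.02

CIF: the seller pays costs through ocean freight and marine insurance to the destination port.
Already in the invoice (seller's account under CIF): freight, insurance — exclude.
The CIF price already equals the CIF value: 13997.91
Import duty = 178 × 1.08 = 192.24
Buyer bears: destination terminal 226.07 + brokerage 105.54 + delivery 965.26 + duty 192.24 = 1489.11
Landed cost = invoice 13997.91 + 1489.11 = 15487.02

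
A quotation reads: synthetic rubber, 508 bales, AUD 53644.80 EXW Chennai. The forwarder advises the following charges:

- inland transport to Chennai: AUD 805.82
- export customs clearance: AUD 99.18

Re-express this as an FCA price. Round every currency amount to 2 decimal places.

FCA price: AUD 54549.80

From EXW to FCA, the seller additionally bears: inland to port, export clearance.
FCA price = 53644.80 + 805.82 + 99.18 = 54549.80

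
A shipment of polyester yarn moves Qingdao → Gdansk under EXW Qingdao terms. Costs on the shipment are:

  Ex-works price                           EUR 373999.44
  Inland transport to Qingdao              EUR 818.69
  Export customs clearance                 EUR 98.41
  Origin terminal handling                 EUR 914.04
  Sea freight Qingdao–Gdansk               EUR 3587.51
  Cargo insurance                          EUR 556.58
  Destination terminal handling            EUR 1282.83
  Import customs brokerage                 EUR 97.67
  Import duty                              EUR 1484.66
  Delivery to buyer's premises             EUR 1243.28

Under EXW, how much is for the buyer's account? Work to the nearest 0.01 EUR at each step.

EXW: the seller makes goods available at their premises; the buyer bears all onward costs.
Seller's account: goods 373999.44 = 373999.44
Buyer's account: inland to port 818.69 + export clearance 98.41 + origin terminal 914.04 + freight 3587.51 + insurance 556.58 + destination terminal 1282.83 + brokerage 97.67 + duty 1484.66 + delivery 1243.28 = 10083.67

Buyer's account: EUR 10083.67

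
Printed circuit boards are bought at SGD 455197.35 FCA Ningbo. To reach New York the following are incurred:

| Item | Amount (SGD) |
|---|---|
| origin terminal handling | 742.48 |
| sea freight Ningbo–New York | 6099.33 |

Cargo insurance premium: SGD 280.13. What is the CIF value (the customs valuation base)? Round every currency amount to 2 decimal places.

CIF value: SGD 462319.29

CIF = FCA price + pre-shipment costs + freight + insurance
CIF = 455197.35 + 742.48 + 6099.33 + 280.13 = 462319.29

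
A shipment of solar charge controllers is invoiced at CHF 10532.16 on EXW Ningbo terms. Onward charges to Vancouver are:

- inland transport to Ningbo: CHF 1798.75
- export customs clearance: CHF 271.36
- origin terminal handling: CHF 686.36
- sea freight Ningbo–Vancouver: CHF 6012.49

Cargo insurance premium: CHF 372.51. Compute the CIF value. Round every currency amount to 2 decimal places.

CIF value: CHF 19673.63

CIF = EXW price + pre-shipment costs + freight + insurance
CIF = 10532.16 + 1798.75 + 271.36 + 686.36 + 6012.49 + 372.51 = 19673.63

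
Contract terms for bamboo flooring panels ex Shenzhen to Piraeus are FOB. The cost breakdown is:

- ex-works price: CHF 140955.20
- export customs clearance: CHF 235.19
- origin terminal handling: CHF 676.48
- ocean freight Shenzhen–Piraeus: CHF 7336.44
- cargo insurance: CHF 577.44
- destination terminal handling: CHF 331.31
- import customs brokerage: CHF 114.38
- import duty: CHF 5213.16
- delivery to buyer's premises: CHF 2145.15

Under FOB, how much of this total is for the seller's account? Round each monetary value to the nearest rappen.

FOB: the seller bears costs until goods are on board at the origin port; the buyer bears freight, insurance and all costs thereafter.
Seller's account: goods 140955.20 + export clearance 235.19 + origin terminal 676.48 = 141866.87
Buyer's account: freight 7336.44 + insurance 577.44 + destination terminal 331.31 + brokerage 114.38 + duty 5213.16 + delivery 2145.15 = 15717.88

Seller's account: CHF 141866.87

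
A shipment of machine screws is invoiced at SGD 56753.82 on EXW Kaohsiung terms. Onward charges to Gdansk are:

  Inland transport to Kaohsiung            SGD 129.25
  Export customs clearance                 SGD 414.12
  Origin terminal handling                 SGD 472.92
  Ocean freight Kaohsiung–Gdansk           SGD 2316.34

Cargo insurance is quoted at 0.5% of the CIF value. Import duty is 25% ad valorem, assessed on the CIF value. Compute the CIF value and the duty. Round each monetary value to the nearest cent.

CIF value: SGD 60388.39; import duty: SGD 15097.10

Let C be the CIF value. C = EXW price + pre-shipment costs + freight + 0.5% × C
C − 0.5% × C = 56753.82 + 129.25 + 414.12 + 472.92 + 2316.34
0.995 × C = 60086.45
C = 60086.45 / 0.995 = 60388.39
Insurance premium = 0.5% × 60388.39 = 301.94
Import duty = 60388.39 × 25% = 15097.10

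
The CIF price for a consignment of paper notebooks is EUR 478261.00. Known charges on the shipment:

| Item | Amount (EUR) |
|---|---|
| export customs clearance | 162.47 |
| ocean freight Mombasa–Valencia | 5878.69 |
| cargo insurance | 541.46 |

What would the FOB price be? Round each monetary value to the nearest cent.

Not relevant to the conversion: export clearance — on the seller under both CIF and FOB; already in the CIF price and stays in the FOB price.
From CIF to FOB, the seller no longer bears: freight, insurance.
FOB price = 478261.00 − 5878.69 − 541.46 = 471840.85

FOB price: EUR 471840.85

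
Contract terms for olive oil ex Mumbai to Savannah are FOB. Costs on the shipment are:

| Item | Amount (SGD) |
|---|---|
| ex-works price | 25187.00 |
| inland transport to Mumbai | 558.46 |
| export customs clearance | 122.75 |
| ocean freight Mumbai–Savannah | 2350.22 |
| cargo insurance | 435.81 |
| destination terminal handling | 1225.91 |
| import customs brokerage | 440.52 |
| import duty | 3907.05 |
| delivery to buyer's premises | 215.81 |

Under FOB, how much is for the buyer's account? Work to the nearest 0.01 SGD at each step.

FOB: the seller bears costs until goods are on board at the origin port; the buyer bears freight, insurance and all costs thereafter.
Seller's account: goods 25187.00 + inland to port 558.46 + export clearance 122.75 = 25868.21
Buyer's account: freight 2350.22 + insurance 435.81 + destination terminal 1225.91 + brokerage 440.52 + duty 3907.05 + delivery 215.81 = 8575.32

Buyer's account: SGD 8575.32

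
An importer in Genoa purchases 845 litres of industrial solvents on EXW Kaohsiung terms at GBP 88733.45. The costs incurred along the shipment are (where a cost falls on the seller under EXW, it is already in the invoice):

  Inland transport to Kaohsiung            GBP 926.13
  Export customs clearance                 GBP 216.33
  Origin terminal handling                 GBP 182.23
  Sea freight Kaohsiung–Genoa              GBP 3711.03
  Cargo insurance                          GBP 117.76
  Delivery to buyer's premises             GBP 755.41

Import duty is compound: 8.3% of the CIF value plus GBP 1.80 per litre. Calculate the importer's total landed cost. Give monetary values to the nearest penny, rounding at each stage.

EXW: the seller makes goods available at their premises; the buyer bears all onward costs.
CIF value = EXW price + inland to port + export clearance + origin terminal + freight + insurance = 88733.45 + 926.13 + 216.33 + 182.23 + 3711.03 + 117.76 = 93886.93
Ad valorem component: 93886.93 × 8.3% = 7792.62
Specific component: 845 × 1.80 = 1521.00
Import duty = 7792.62 + 1521.00 = 9313.62
Buyer bears: inland to port 926.13 + export clearance 216.33 + origin terminal 182.23 + freight 3711.03 + insurance 117.76 + delivery 755.41 + duty 9313.62 = 15222.51
Landed cost = invoice 88733.45 + 15222.51 = 103955.96

Total landed cost: GBP 103955.96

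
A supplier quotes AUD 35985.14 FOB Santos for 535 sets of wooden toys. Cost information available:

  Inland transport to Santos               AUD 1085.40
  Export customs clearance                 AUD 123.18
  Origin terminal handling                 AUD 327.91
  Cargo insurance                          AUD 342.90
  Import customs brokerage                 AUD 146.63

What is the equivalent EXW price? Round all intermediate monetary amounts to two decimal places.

Not relevant to the conversion: brokerage, insurance — on the buyer under both terms; not part of either seller's price.
From FOB to EXW, the seller no longer bears: inland to port, export clearance, origin terminal.
EXW price = 35985.14 − 1085.40 − 123.18 − 327.91 = 34448.65

EXW price: AUD 34448.65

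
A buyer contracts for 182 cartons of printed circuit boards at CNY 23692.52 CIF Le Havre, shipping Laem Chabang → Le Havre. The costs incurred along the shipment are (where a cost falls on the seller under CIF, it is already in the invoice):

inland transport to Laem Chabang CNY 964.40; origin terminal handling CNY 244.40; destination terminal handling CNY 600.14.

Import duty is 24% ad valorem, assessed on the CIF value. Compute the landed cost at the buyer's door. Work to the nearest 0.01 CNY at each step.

Total landed cost: CNY 29978.86

CIF: the seller pays costs through ocean freight and marine insurance to the destination port.
Already in the invoice (seller's account under CIF): inland to port, origin terminal — exclude.
The CIF price already equals the CIF value: 23692.52
Import duty = 23692.52 × 24% = 5686.20
Buyer bears: destination terminal 600.14 + duty 5686.20 = 6286.34
Landed cost = invoice 23692.52 + 6286.34 = 29978.86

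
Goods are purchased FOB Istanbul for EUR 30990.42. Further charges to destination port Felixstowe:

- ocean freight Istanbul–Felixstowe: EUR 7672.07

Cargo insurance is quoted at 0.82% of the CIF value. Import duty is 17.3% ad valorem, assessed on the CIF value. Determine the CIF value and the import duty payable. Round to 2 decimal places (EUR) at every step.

CIF value: EUR 38982.14; import duty: EUR 6743.91

Let C be the CIF value. C = FOB price + freight + 0.82% × C
C − 0.82% × C = 30990.42 + 7672.07
0.9918 × C = 38662.49
C = 38662.49 / 0.9918 = 38982.14
Insurance premium = 0.82% × 38982.14 = 319.65
Import duty = 38982.14 × 17.3% = 6743.91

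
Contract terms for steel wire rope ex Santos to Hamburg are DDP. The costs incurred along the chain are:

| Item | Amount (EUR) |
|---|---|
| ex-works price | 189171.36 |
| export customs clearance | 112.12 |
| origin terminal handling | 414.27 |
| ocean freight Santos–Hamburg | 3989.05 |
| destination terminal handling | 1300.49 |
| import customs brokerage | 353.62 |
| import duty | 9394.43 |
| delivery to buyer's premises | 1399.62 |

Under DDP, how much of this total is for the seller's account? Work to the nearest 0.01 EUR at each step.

DDP: the seller bears all costs including import duty.
Seller's account: goods 189171.36 + export clearance 112.12 + origin terminal 414.27 + freight 3989.05 + destination terminal 1300.49 + brokerage 353.62 + duty 9394.43 + delivery 1399.62 = 206134.96
Buyer's account: 0.00

Seller's account: EUR 206134.96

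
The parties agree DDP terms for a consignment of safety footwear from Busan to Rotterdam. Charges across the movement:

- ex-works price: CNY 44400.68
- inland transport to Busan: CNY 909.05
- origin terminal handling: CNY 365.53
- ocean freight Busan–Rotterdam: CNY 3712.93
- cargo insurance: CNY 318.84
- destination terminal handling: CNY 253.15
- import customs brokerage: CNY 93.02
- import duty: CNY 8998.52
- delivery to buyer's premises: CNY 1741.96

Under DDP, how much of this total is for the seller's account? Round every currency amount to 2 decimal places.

DDP: the seller bears all costs including import duty.
Seller's account: goods 44400.68 + inland to port 909.05 + origin terminal 365.53 + freight 3712.93 + insurance 318.84 + destination terminal 253.15 + brokerage 93.02 + duty 8998.52 + delivery 1741.96 = 60793.68
Buyer's account: 0.00

Seller's account: CNY 60793.68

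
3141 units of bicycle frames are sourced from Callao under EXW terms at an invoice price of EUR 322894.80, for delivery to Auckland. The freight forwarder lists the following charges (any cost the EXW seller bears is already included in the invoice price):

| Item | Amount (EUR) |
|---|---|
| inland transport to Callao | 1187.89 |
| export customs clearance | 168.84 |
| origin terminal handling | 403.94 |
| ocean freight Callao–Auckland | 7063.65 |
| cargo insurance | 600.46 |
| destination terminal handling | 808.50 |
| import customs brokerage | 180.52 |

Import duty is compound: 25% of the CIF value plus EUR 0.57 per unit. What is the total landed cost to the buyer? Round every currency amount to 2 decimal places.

EXW: the seller makes goods available at their premises; the buyer bears all onward costs.
CIF value = EXW price + inland to port + export clearance + origin terminal + freight + insurance = 322894.80 + 1187.89 + 168.84 + 403.94 + 7063.65 + 600.46 = 332319.58
Ad valorem component: 332319.58 × 25% = 83079.90
Specific component: 3141 × 0.57 = 1790.37
Import duty = 83079.90 + 1790.37 = 84870.27
Buyer bears: inland to port 1187.89 + export clearance 168.84 + origin terminal 403.94 + freight 7063.65 + insurance 600.46 + destination terminal 808.50 + brokerage 180.52 + duty 84870.27 = 95284.07
Landed cost = invoice 322894.80 + 95284.07 = 418178.87

Total landed cost: EUR 418178.87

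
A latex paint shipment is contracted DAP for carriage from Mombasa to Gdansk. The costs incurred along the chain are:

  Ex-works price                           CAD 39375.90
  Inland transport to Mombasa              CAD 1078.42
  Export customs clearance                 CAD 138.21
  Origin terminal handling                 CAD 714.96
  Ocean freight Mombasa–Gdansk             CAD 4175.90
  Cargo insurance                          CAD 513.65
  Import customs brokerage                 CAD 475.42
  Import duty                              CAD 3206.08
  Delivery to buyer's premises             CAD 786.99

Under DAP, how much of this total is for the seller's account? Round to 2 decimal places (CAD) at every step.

DAP: the seller bears all costs to the named destination except import duty and clearance.
Seller's account: goods 39375.90 + inland to port 1078.42 + export clearance 138.21 + origin terminal 714.96 + freight 4175.90 + insurance 513.65 + delivery 786.99 = 46784.03
Buyer's account: brokerage 475.42 + duty 3206.08 = 3681.50

Seller's account: CAD 46784.03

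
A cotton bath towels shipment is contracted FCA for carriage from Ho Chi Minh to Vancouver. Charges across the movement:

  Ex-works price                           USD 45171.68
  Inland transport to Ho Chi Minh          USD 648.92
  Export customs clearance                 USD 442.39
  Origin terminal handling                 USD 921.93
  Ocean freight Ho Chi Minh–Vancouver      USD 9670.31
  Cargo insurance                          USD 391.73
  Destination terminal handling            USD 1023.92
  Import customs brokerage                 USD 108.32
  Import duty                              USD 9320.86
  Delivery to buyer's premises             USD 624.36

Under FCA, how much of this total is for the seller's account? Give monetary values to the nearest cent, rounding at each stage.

Seller's account: USD 46262.99

FCA: the seller delivers export-cleared goods to the carrier; the buyer bears costs from that point.
Seller's account: goods 45171.68 + inland to port 648.92 + export clearance 442.39 = 46262.99
Buyer's account: origin terminal 921.93 + freight 9670.31 + insurance 391.73 + destination terminal 1023.92 + brokerage 108.32 + duty 9320.86 + delivery 624.36 = 22061.43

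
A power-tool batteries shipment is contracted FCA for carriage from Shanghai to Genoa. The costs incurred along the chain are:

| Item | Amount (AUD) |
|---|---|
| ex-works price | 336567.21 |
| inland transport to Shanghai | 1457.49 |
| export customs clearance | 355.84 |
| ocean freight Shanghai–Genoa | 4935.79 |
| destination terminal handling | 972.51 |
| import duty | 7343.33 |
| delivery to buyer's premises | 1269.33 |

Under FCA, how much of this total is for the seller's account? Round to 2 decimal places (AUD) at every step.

FCA: the seller delivers export-cleared goods to the carrier; the buyer bears costs from that point.
Seller's account: goods 336567.21 + inland to port 1457.49 + export clearance 355.84 = 338380.54
Buyer's account: freight 4935.79 + destination terminal 972.51 + duty 7343.33 + delivery 1269.33 = 14520.96

Seller's account: AUD 338380.54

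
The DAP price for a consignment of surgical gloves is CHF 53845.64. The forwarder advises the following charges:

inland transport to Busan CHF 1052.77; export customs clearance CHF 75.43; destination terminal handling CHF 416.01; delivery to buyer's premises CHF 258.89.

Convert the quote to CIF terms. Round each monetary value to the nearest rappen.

Not relevant to the conversion: inland to port, export clearance — on the seller under both DAP and CIF; already in the DAP price and stays in the CIF price.
From DAP to CIF, the seller no longer bears: destination terminal, delivery.
CIF price = 53845.64 − 416.01 − 258.89 = 53170.74

CIF price: CHF 53170.74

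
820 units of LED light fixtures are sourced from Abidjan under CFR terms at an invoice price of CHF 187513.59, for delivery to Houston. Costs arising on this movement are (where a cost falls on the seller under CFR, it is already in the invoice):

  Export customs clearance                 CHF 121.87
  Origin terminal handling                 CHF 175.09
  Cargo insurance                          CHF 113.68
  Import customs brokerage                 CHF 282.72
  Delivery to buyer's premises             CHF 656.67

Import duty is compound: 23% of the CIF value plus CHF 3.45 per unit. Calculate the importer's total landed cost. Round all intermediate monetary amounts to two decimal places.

Total landed cost: CHF 234549.93

CFR: the seller pays costs through ocean freight to the destination port, but not insurance.
Already in the invoice (seller's account under CFR): export clearance, origin terminal — exclude.
CIF value = CFR price + insurance = 187513.59 + 113.68 = 187627.27
Ad valorem component: 187627.27 × 23% = 43154.27
Specific component: 820 × 3.45 = 2829.00
Import duty = 43154.27 + 2829.00 = 45983.27
Buyer bears: insurance 113.68 + brokerage 282.72 + delivery 656.67 + duty 45983.27 = 47036.34
Landed cost = invoice 187513.59 + 47036.34 = 234549.93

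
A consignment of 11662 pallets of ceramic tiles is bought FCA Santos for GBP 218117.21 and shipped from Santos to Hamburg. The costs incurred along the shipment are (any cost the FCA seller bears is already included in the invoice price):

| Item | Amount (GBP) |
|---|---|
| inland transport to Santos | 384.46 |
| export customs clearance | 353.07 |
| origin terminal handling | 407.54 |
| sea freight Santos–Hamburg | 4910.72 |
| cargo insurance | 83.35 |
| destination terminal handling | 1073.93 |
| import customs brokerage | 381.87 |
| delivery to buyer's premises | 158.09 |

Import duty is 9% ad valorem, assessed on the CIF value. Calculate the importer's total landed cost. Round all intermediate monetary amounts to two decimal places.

FCA: the seller delivers export-cleared goods to the carrier; the buyer bears costs from that point.
Already in the invoice (seller's account under FCA): inland to port, export clearance — exclude.
CIF value = FCA price + origin terminal + freight + insurance = 218117.21 + 407.54 + 4910.72 + 83.35 = 223518.82
Import duty = 223518.82 × 9% = 20116.69
Buyer bears: origin terminal 407.54 + freight 4910.72 + insurance 83.35 + destination terminal 1073.93 + brokerage 381.87 + delivery 158.09 + duty 20116.69 = 27132.19
Landed cost = invoice 218117.21 + 27132.19 = 245249.40

Total landed cost: GBP 245249.40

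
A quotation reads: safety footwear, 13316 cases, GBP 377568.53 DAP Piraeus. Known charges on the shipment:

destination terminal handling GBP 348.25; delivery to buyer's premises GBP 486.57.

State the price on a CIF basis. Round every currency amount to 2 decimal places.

CIF price: GBP 376733.71

From DAP to CIF, the seller no longer bears: destination terminal, delivery.
CIF price = 377568.53 − 348.25 − 486.57 = 376733.71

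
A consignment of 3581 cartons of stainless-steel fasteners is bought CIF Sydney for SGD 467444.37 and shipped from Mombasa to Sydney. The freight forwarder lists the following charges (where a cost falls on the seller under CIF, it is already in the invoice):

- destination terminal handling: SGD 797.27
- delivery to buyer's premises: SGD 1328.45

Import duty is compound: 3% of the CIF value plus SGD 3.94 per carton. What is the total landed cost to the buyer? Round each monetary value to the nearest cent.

CIF: the seller pays costs through ocean freight and marine insurance to the destination port.
The CIF price already equals the CIF value: 467444.37
Ad valorem component: 467444.37 × 3% = 14023.33
Specific component: 3581 × 3.94 = 14109.14
Import duty = 14023.33 + 14109.14 = 28132.47
Buyer bears: destination terminal 797.27 + delivery 1328.45 + duty 28132.47 = 30258.19
Landed cost = invoice 467444.37 + 30258.19 = 497702.56

Total landed cost: SGD 497702.56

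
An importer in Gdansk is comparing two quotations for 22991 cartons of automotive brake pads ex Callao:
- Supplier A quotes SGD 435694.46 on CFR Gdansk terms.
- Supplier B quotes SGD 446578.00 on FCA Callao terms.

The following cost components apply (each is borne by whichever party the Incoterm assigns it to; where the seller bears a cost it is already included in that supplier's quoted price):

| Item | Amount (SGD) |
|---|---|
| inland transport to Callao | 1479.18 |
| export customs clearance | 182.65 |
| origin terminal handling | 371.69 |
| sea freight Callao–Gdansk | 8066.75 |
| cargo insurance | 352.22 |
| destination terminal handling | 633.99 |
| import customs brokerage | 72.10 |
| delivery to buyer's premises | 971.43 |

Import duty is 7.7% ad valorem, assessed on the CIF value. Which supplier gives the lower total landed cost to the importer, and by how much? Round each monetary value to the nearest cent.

Supplier A (CFR):
CIF value = CFR price + insurance = 435694.46 + 352.22 = 436046.68
Import duty = 436046.68 × 7.7% = 33575.59
Buyer bears (A): 352.22 + 633.99 + 72.10 + 971.43 = 2029.74
Landed cost (A) = invoice 435694.46 + 2029.74 + duty 33575.59 = 471299.79
Supplier B (FCA):
CIF value = FCA price + origin terminal + freight + insurance = 446578.00 + 371.69 + 8066.75 + 352.22 = 455368.66
Import duty = 455368.66 × 7.7% = 35063.39
Buyer bears (B): 371.69 + 8066.75 + 352.22 + 633.99 + 72.10 + 971.43 = 10468.18
Landed cost (B) = invoice 446578.00 + 10468.18 + duty 35063.39 = 492109.57
Difference = |471299.79 − 492109.57| = 20809.78

Supplier A is cheaper by SGD 20809.78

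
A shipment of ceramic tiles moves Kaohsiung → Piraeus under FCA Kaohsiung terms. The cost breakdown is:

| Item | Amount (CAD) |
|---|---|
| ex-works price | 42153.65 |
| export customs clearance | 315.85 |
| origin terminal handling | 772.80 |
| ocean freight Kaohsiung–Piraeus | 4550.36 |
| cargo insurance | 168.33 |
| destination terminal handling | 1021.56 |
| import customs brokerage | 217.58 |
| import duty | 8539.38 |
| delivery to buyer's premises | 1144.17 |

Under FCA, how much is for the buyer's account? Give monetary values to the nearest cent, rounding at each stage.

Buyer's account: CAD 16414.18

FCA: the seller delivers export-cleared goods to the carrier; the buyer bears costs from that point.
Seller's account: goods 42153.65 + export clearance 315.85 = 42469.50
Buyer's account: origin terminal 772.80 + freight 4550.36 + insurance 168.33 + destination terminal 1021.56 + brokerage 217.58 + duty 8539.38 + delivery 1144.17 = 16414.18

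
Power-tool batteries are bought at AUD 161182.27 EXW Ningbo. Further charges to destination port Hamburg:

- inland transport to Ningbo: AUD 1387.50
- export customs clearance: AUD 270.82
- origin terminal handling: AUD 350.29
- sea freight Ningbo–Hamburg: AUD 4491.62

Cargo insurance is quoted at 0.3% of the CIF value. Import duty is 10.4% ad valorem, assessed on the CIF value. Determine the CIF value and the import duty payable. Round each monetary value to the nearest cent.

Let C be the CIF value. C = EXW price + pre-shipment costs + freight + 0.3% × C
C − 0.3% × C = 161182.27 + 1387.50 + 270.82 + 350.29 + 4491.62
0.997 × C = 167682.50
C = 167682.50 / 0.997 = 168187.06
Insurance premium = 0.3% × 168187.06 = 504.56
Import duty = 168187.06 × 10.4% = 17491.45

CIF value: AUD 168187.06; import duty: AUD 17491.45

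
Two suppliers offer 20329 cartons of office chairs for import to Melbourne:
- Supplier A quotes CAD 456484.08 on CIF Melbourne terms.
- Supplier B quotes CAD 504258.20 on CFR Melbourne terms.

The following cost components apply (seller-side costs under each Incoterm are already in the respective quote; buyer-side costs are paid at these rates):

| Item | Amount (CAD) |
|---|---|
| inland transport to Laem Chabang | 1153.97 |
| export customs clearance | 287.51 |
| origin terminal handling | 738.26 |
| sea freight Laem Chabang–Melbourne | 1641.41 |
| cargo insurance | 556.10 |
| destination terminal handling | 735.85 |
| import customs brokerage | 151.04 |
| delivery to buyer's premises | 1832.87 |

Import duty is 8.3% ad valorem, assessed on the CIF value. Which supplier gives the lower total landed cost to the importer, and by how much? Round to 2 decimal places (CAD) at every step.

Supplier A (CIF):
The CIF price already equals the CIF value: 456484.08
Import duty = 456484.08 × 8.3% = 37888.18
Buyer bears (A): 735.85 + 151.04 + 1832.87 = 2719.76
Landed cost (A) = invoice 456484.08 + 2719.76 + duty 37888.18 = 497092.02
Supplier B (CFR):
CIF value = CFR price + insurance = 504258.20 + 556.10 = 504814.30
Import duty = 504814.30 × 8.3% = 41899.59
Buyer bears (B): 556.10 + 735.85 + 151.04 + 1832.87 = 3275.86
Landed cost (B) = invoice 504258.20 + 3275.86 + duty 41899.59 = 549433.65
Difference = |497092.02 − 549433.65| = 52341.63

Supplier A is cheaper by CAD 52341.63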